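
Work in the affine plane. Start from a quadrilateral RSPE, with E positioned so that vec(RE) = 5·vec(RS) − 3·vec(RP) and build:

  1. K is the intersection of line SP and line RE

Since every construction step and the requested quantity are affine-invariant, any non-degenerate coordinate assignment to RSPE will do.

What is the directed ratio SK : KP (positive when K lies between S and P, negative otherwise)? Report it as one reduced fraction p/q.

Set R = (0, 0), S = (1, 0), P = (0, 1), E = (5, -3); any affine frame gives the same invariant.
1. K is the intersection of line SP and line RE ⇒ K = (5/2, -3/2)
K = S + t·(P−S) with t = -3/2, so SK:KP = t:(1−t) = -3/2:5/2

SK:KP = -3/5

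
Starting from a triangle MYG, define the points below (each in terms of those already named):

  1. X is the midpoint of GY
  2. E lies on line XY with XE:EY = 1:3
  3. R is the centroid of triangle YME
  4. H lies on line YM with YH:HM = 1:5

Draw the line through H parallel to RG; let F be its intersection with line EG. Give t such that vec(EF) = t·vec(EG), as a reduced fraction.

Choose coordinates M = (0, 0), Y = (1, 0), G = (0, 1).
1. X is the midpoint of GY ⇒ X = (1/2, 1/2)
2. E lies on line XY with XE:EY = 1:3 ⇒ E = (5/8, 3/8)
3. R is the centroid of triangle YME ⇒ R = (13/24, 1/8)
4. H lies on line YM with YH:HM = 1:5 ⇒ H = (5/6, 0)
through H parallel to RG: direction (-13/24, 7/8); meets EG at F = (9/16, 7/16)
F = E + t·(G−E) with t = 1/10

t = 1/10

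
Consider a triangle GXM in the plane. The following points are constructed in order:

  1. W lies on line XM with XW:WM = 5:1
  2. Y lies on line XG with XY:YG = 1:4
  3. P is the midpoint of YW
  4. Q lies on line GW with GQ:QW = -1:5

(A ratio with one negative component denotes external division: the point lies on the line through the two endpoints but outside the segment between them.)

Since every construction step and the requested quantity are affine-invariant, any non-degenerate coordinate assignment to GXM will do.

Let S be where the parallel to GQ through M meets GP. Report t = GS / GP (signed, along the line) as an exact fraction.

t = -1/2

Choose coordinates G = (0, 0), X = (1, 0), M = (0, 1).
1. W lies on line XM with XW:WM = 5:1 ⇒ W = (1/6, 5/6)
2. Y lies on line XG with XY:YG = 1:4 ⇒ Y = (4/5, 0)
3. P is the midpoint of YW ⇒ P = (29/60, 5/12)
4. Q lies on line GW with GQ:QW = -1:5 ⇒ Q = (-1/24, -5/24)
through M parallel to GQ: direction (-1/24, -5/24); meets GP at S = (-29/120, -5/24)
S = G + t·(P−G) with t = -1/2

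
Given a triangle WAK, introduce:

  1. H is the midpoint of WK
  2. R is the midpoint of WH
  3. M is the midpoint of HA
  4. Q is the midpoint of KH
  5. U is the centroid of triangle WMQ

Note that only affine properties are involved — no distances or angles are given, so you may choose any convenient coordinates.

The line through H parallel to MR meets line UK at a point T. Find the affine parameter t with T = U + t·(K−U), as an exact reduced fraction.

t = 1/4

Work in coordinates with W = (0, 0), A = (1, 0), K = (0, 1).
1. H is the midpoint of WK ⇒ H = (0, 1/2)
2. R is the midpoint of WH ⇒ R = (0, 1/4)
3. M is the midpoint of HA ⇒ M = (1/2, 1/4)
4. Q is the midpoint of KH ⇒ Q = (0, 3/4)
5. U is the centroid of triangle WMQ ⇒ U = (1/6, 1/3)
through H parallel to MR: direction (-1/2, 0); meets UK at T = (1/8, 1/2)
T = U + t·(K−U) with t = 1/4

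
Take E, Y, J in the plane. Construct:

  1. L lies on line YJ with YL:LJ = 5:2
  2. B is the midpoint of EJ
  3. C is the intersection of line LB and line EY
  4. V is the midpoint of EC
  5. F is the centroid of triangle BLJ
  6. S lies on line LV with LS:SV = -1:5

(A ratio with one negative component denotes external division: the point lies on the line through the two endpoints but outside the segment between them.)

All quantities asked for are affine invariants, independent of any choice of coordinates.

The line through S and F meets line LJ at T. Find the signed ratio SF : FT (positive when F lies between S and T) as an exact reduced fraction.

Choose coordinates E = (0, 0), Y = (1, 0), J = (0, 1).
1. L lies on line YJ with YL:LJ = 5:2 ⇒ L = (2/7, 5/7)
2. B is the midpoint of EJ ⇒ B = (0, 1/2)
3. C is the intersection of line LB and line EY ⇒ C = (-2/3, 0)
4. V is the midpoint of EC ⇒ V = (-1/3, 0)
5. F is the centroid of triangle BLJ ⇒ F = (2/21, 31/42)
6. S lies on line LV with LS:SV = -1:5 ⇒ S = (37/84, 25/28)
line SF meets LJ at T = (53/252, 199/252)
F = S + t·(T−S) with t = 3/2, so SF:FT = 3/2:-1/2

SF:FT = -3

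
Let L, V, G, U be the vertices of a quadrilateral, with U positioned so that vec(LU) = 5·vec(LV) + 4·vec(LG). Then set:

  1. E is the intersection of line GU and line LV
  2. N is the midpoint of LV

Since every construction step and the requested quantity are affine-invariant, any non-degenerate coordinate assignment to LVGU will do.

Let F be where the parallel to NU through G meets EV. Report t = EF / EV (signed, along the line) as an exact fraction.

t = 13/64

Set L = (0, 0), V = (1, 0), G = (0, 1), U = (5, 4); any affine frame gives the same invariant.
1. E is the intersection of line GU and line LV ⇒ E = (-5/3, 0)
2. N is the midpoint of LV ⇒ N = (1/2, 0)
through G parallel to NU: direction (9/2, 4); meets EV at F = (-9/8, 0)
F = E + t·(V−E) with t = 13/64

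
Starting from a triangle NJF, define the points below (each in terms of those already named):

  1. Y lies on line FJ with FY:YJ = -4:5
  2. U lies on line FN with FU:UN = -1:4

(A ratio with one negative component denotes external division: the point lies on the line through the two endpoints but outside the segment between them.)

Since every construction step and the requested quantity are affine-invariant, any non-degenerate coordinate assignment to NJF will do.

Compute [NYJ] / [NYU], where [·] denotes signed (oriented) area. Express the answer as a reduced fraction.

[NYJ]:[NYU] = 15/16

Set N = (0, 0), J = (1, 0), F = (0, 1); any affine frame gives the same invariant.
1. Y lies on line FJ with FY:YJ = -4:5 ⇒ Y = (-4, 5)
2. U lies on line FN with FU:UN = -1:4 ⇒ U = (0, 4/3)
2·[NYJ] = -5, 2·[NYU] = -16/3
[NYJ]:[NYU] = -5:-16/3 = 15/16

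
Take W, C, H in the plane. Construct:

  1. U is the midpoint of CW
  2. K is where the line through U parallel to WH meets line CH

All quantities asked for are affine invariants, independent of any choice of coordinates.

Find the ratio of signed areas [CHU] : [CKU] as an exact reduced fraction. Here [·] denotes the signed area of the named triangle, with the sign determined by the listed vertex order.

Choose coordinates W = (0, 0), C = (1, 0), H = (0, 1).
1. U is the midpoint of CW ⇒ U = (1/2, 0)
2. K is where the line through U parallel to WH meets line CH ⇒ K = (1/2, 1/2)
2·[CHU] = 1/2, 2·[CKU] = 1/4
[CHU]:[CKU] = 1/2:1/4 = 2

[CHU]:[CKU] = 2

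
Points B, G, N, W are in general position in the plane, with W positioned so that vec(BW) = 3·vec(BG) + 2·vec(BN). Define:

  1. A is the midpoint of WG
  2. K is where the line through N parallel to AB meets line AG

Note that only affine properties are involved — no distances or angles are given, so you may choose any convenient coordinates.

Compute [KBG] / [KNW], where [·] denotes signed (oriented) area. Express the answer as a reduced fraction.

[KBG]:[KNW] = 3/2

Assign B = (0, 0), G = (1, 0), N = (0, 1), W = (3, 2) — the answer is frame-independent, so this choice is without loss of generality.
1. A is the midpoint of WG ⇒ A = (2, 1)
2. K is where the line through N parallel to AB meets line AG ⇒ K = (4, 3)
2·[KBG] = 3, 2·[KNW] = 2
[KBG]:[KNW] = 3:2 = 3/2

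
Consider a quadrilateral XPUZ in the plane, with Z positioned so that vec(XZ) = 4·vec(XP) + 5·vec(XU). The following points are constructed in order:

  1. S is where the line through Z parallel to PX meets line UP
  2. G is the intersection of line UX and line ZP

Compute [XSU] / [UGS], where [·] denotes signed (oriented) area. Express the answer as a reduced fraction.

[XSU]:[UGS] = 3/8

Work in coordinates with X = (0, 0), P = (1, 0), U = (0, 1), Z = (4, 5).
1. S is where the line through Z parallel to PX meets line UP ⇒ S = (-4, 5)
2. G is the intersection of line UX and line ZP ⇒ G = (0, -5/3)
2·[XSU] = -4, 2·[UGS] = -32/3
[XSU]:[UGS] = -4:-32/3 = 3/8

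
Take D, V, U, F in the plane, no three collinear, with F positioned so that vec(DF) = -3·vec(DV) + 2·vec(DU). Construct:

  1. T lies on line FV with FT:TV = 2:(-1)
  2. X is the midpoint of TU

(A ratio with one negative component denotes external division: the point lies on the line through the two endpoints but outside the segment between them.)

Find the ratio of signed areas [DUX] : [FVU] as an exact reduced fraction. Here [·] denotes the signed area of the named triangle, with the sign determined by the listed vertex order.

[DUX]:[FVU] = -5/4

Assign D = (0, 0), V = (1, 0), U = (0, 1), F = (-3, 2) — the answer is frame-independent, so this choice is without loss of generality.
1. T lies on line FV with FT:TV = 2:(-1) ⇒ T = (5, -2)
2. X is the midpoint of TU ⇒ X = (5/2, -1/2)
2·[DUX] = -5/2, 2·[FVU] = 2
[DUX]:[FVU] = -5/2:2 = -5/4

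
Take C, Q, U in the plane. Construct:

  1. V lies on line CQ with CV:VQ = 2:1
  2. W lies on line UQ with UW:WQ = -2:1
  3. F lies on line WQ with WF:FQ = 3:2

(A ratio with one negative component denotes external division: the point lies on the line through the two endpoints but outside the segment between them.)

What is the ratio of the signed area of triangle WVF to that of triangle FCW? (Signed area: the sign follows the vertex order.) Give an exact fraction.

[WVF]:[FCW] = -1/3

Work in coordinates with C = (0, 0), Q = (1, 0), U = (0, 1).
1. V lies on line CQ with CV:VQ = 2:1 ⇒ V = (2/3, 0)
2. W lies on line UQ with UW:WQ = -2:1 ⇒ W = (2, -1)
3. F lies on line WQ with WF:FQ = 3:2 ⇒ F = (7/5, -2/5)
2·[WVF] = -1/5, 2·[FCW] = 3/5
[WVF]:[FCW] = -1/5:3/5 = -1/3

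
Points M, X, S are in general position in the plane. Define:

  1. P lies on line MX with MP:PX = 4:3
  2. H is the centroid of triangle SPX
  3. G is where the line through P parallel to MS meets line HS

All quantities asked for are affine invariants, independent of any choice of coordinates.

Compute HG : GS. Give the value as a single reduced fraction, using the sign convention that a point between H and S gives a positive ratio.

HG:GS = -1/12

Work in coordinates with M = (0, 0), X = (1, 0), S = (0, 1).
1. P lies on line MX with MP:PX = 4:3 ⇒ P = (4/7, 0)
2. H is the centroid of triangle SPX ⇒ H = (11/21, 1/3)
3. G is where the line through P parallel to MS meets line HS ⇒ G = (4/7, 3/11)
G = H + t·(S−H) with t = -1/11, so HG:GS = t:(1−t) = -1/11:12/11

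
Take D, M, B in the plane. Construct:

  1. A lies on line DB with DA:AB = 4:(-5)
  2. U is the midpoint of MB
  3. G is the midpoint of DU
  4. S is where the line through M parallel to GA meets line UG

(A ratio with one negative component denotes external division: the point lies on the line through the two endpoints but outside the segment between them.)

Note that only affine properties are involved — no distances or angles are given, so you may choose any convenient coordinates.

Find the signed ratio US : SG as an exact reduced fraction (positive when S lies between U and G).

US:SG = -9/13

Choose coordinates D = (0, 0), M = (1, 0), B = (0, 1).
1. A lies on line DB with DA:AB = 4:(-5) ⇒ A = (0, -4)
2. U is the midpoint of MB ⇒ U = (1/2, 1/2)
3. G is the midpoint of DU ⇒ G = (1/4, 1/4)
4. S is where the line through M parallel to GA meets line UG ⇒ S = (17/16, 17/16)
S = U + t·(G−U) with t = -9/4, so US:SG = t:(1−t) = -9/4:13/4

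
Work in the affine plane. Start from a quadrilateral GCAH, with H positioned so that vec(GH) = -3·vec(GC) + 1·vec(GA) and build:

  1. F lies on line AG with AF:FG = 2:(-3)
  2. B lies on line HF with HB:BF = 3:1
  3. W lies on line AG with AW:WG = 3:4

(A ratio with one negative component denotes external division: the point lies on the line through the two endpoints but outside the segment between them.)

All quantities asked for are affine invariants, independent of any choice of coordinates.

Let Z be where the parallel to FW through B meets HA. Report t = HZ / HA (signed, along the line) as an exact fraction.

t = 3/4

Work in coordinates with G = (0, 0), C = (1, 0), A = (0, 1), H = (-3, 1).
1. F lies on line AG with AF:FG = 2:(-3) ⇒ F = (0, 3)
2. B lies on line HF with HB:BF = 3:1 ⇒ B = (-3/4, 5/2)
3. W lies on line AG with AW:WG = 3:4 ⇒ W = (0, 4/7)
through B parallel to FW: direction (0, -17/7); meets HA at Z = (-3/4, 1)
Z = H + t·(A−H) with t = 3/4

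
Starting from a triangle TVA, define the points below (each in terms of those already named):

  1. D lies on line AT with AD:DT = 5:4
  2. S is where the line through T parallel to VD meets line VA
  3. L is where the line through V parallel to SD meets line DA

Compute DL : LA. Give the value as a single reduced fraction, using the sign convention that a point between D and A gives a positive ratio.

Assign T = (0, 0), V = (1, 0), A = (0, 1) — the answer is frame-independent, so this choice is without loss of generality.
1. D lies on line AT with AD:DT = 5:4 ⇒ D = (0, 4/9)
2. S is where the line through T parallel to VD meets line VA ⇒ S = (9/5, -4/5)
3. L is where the line through V parallel to SD meets line DA ⇒ L = (0, 56/81)
L = D + t·(A−D) with t = 4/9, so DL:LA = t:(1−t) = 4/9:5/9

DL:LA = 4/5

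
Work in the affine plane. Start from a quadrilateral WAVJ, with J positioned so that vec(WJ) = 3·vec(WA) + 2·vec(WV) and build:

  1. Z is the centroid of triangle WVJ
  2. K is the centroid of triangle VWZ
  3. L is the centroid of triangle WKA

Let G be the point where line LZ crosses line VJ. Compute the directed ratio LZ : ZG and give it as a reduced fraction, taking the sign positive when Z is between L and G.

Set W = (0, 0), A = (1, 0), V = (0, 1), J = (3, 2); any affine frame gives the same invariant.
1. Z is the centroid of triangle WVJ ⇒ Z = (1, 1)
2. K is the centroid of triangle VWZ ⇒ K = (1/3, 2/3)
3. L is the centroid of triangle WKA ⇒ L = (4/9, 2/9)
line LZ meets VJ at G = (21/16, 23/16)
Z = L + t·(G−L) with t = 16/25, so LZ:ZG = 16/25:9/25

LZ:ZG = 16/9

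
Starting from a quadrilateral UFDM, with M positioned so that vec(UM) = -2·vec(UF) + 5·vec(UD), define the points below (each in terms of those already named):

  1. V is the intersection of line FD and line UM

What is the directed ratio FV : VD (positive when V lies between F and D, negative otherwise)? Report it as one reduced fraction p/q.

Assign U = (0, 0), F = (1, 0), D = (0, 1), M = (-2, 5) — the answer is frame-independent, so this choice is without loss of generality.
1. V is the intersection of line FD and line UM ⇒ V = (-2/3, 5/3)
V = F + t·(D−F) with t = 5/3, so FV:VD = t:(1−t) = 5/3:-2/3

FV:VD = -5/2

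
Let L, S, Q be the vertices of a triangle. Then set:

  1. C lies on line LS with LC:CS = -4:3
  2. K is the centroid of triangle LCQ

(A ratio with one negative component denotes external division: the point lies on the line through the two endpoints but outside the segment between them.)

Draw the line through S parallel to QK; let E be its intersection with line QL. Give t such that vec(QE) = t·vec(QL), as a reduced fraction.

Work in coordinates with L = (0, 0), S = (1, 0), Q = (0, 1).
1. C lies on line LS with LC:CS = -4:3 ⇒ C = (4, 0)
2. K is the centroid of triangle LCQ ⇒ K = (4/3, 1/3)
through S parallel to QK: direction (4/3, -2/3); meets QL at E = (0, 1/2)
E = Q + t·(L−Q) with t = 1/2

t = 1/2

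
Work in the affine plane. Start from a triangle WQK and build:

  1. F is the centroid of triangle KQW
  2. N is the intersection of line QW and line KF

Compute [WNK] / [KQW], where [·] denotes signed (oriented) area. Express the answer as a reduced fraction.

Assign W = (0, 0), Q = (1, 0), K = (0, 1) — the answer is frame-independent, so this choice is without loss of generality.
1. F is the centroid of triangle KQW ⇒ F = (1/3, 1/3)
2. N is the intersection of line QW and line KF ⇒ N = (1/2, 0)
2·[WNK] = 1/2, 2·[KQW] = -1
[WNK]:[KQW] = 1/2:-1 = -1/2

[WNK]:[KQW] = -1/2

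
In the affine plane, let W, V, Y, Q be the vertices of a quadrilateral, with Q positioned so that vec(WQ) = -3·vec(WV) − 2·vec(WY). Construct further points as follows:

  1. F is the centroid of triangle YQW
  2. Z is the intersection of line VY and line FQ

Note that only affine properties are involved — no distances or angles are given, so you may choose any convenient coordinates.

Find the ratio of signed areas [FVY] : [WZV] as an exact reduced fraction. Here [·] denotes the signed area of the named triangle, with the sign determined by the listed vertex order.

[FVY]:[WZV] = -77/24

Assign W = (0, 0), V = (1, 0), Y = (0, 1), Q = (-3, -2) — the answer is frame-independent, so this choice is without loss of generality.
1. F is the centroid of triangle YQW ⇒ F = (-1, -1/3)
2. Z is the intersection of line VY and line FQ ⇒ Z = (3/11, 8/11)
2·[FVY] = 7/3, 2·[WZV] = -8/11
[FVY]:[WZV] = 7/3:-8/11 = -77/24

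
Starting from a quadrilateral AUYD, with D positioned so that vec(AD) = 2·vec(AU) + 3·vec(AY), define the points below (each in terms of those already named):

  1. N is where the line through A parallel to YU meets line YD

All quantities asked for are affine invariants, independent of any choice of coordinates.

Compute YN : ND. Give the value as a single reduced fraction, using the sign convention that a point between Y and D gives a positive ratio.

Set A = (0, 0), U = (1, 0), Y = (0, 1), D = (2, 3); any affine frame gives the same invariant.
1. N is where the line through A parallel to YU meets line YD ⇒ N = (-1/2, 1/2)
N = Y + t·(D−Y) with t = -1/4, so YN:ND = t:(1−t) = -1/4:5/4

YN:ND = -1/5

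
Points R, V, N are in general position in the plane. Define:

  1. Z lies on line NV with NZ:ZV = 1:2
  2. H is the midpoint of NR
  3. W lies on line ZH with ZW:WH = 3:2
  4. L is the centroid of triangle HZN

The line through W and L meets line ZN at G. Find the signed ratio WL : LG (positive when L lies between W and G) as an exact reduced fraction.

Assign R = (0, 0), V = (1, 0), N = (0, 1) — the answer is frame-independent, so this choice is without loss of generality.
1. Z lies on line NV with NZ:ZV = 1:2 ⇒ Z = (1/3, 2/3)
2. H is the midpoint of NR ⇒ H = (0, 1/2)
3. W lies on line ZH with ZW:WH = 3:2 ⇒ W = (2/15, 17/30)
4. L is the centroid of triangle HZN ⇒ L = (1/9, 13/18)
line WL meets ZN at G = (1/12, 11/12)
L = W + t·(G−W) with t = 4/9, so WL:LG = 4/9:5/9

WL:LG = 4/5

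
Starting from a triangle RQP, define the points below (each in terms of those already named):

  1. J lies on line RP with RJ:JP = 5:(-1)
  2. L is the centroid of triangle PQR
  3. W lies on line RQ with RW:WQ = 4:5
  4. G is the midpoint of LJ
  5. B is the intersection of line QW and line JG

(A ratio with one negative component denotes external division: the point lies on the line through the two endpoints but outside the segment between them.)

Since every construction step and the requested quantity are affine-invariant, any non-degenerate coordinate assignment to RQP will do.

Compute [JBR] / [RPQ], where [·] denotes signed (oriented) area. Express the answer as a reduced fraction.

[JBR]:[RPQ] = 25/44

Work in coordinates with R = (0, 0), Q = (1, 0), P = (0, 1).
1. J lies on line RP with RJ:JP = 5:(-1) ⇒ J = (0, 5/4)
2. L is the centroid of triangle PQR ⇒ L = (1/3, 1/3)
3. W lies on line RQ with RW:WQ = 4:5 ⇒ W = (4/9, 0)
4. G is the midpoint of LJ ⇒ G = (1/6, 19/24)
5. B is the intersection of line QW and line JG ⇒ B = (5/11, 0)
2·[JBR] = -25/44, 2·[RPQ] = -1
[JBR]:[RPQ] = -25/44:-1 = 25/44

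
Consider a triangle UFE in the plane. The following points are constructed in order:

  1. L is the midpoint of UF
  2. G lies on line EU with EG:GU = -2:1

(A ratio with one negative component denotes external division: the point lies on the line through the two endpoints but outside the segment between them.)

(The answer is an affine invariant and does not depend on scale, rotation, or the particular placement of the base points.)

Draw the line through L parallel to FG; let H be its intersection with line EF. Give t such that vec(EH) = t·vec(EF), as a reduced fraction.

Set U = (0, 0), F = (1, 0), E = (0, 1); any affine frame gives the same invariant.
1. L is the midpoint of UF ⇒ L = (1/2, 0)
2. G lies on line EU with EG:GU = -2:1 ⇒ G = (0, -1)
through L parallel to FG: direction (-1, -1); meets EF at H = (3/4, 1/4)
H = E + t·(F−E) with t = 3/4

t = 3/4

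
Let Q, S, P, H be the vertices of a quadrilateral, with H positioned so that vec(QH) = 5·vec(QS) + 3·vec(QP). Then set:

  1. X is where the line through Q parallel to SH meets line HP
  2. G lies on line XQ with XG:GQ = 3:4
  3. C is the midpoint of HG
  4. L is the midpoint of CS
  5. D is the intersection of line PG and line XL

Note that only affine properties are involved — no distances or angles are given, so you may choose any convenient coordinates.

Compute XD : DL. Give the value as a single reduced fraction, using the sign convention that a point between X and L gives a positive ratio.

Assign Q = (0, 0), S = (1, 0), P = (0, 1), H = (5, 3) — the answer is frame-independent, so this choice is without loss of generality.
1. X is where the line through Q parallel to SH meets line HP ⇒ X = (20/7, 15/7)
2. G lies on line XQ with XG:GQ = 3:4 ⇒ G = (80/49, 60/49)
3. C is the midpoint of HG ⇒ C = (325/98, 207/98)
4. L is the midpoint of CS ⇒ L = (423/196, 207/196)
5. D is the intersection of line PG and line XL ⇒ D = (36160/15533, 20505/15533)
D = X + t·(L−X) with t = 240/317, so XD:DL = t:(1−t) = 240/317:77/317

XD:DL = 240/77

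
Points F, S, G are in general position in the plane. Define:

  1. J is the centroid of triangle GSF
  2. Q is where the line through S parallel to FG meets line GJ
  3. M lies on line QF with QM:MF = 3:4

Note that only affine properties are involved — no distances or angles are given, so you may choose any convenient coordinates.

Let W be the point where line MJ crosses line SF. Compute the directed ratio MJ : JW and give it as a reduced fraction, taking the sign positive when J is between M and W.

MJ:JW = -19/7

Choose coordinates F = (0, 0), S = (1, 0), G = (0, 1).
1. J is the centroid of triangle GSF ⇒ J = (1/3, 1/3)
2. Q is where the line through S parallel to FG meets line GJ ⇒ Q = (1, -1)
3. M lies on line QF with QM:MF = 3:4 ⇒ M = (4/7, -4/7)
line MJ meets SF at W = (8/19, 0)
J = M + t·(W−M) with t = 19/12, so MJ:JW = 19/12:-7/12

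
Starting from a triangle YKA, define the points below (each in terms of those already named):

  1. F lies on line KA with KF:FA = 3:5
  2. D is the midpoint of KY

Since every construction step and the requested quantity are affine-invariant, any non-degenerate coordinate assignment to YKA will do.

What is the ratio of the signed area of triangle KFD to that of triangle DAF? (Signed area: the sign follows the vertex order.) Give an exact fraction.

[KFD]:[DAF] = -3/5

Set Y = (0, 0), K = (1, 0), A = (0, 1); any affine frame gives the same invariant.
1. F lies on line KA with KF:FA = 3:5 ⇒ F = (5/8, 3/8)
2. D is the midpoint of KY ⇒ D = (1/2, 0)
2·[KFD] = 3/16, 2·[DAF] = -5/16
[KFD]:[DAF] = 3/16:-5/16 = -3/5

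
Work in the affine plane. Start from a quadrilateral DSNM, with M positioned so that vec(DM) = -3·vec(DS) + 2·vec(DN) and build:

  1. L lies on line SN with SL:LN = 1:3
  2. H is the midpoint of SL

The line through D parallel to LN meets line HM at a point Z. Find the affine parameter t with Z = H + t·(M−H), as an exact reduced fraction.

t = 1/2

Choose coordinates D = (0, 0), S = (1, 0), N = (0, 1), M = (-3, 2).
1. L lies on line SN with SL:LN = 1:3 ⇒ L = (3/4, 1/4)
2. H is the midpoint of SL ⇒ H = (7/8, 1/8)
through D parallel to LN: direction (-3/4, 3/4); meets HM at Z = (-17/16, 17/16)
Z = H + t·(M−H) with t = 1/2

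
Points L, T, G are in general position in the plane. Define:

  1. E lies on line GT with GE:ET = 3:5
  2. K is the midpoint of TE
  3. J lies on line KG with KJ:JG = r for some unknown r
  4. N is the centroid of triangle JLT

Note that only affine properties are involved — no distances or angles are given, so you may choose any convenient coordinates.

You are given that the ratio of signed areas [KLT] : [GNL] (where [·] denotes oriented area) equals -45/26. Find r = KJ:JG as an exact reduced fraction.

Set L = (0, 0), T = (1, 0), G = (0, 1); any affine frame gives the same invariant.
1. E lies on line GT with GE:ET = 3:5 ⇒ E = (3/8, 5/8)
2. K is the midpoint of TE ⇒ K = (11/16, 5/16)
3. With KJ:JG = r, write λ = r/(r+1) so J = K + λ·(G−K); J is affine-linear in λ
4. N is the centroid of triangle JLT ⇒ N is an affine combination of earlier points and hence also affine-linear in λ
Every point depending on J is an affine combination of J and λ-independent points, so each such coordinate is linear in λ; the λ² term in each signed area is a multiple of (G−K)×(G−K) = 0, so 2·[KLT] and 2·[GNL] are each linear in λ. Evaluating at λ=0 and λ=1:
  2·[KLT] = 5/16,   2·[GNL] = 11/48·λ − 9/16
So [KLT]:[GNL] = (5/16) / (11/48·λ − 9/16). Setting this equal to -45/26:
  5/16 = -45/26·(11/48·λ − 9/16)  ⇒  λ = 5/3
Then r = λ/(1−λ) = (5/3)/(-2/3) = -5/2. Check: with r = -5/2, J = (-11/24, 35/24) and [KLT]:[GNL] = -45/26 as required.

r = -5/2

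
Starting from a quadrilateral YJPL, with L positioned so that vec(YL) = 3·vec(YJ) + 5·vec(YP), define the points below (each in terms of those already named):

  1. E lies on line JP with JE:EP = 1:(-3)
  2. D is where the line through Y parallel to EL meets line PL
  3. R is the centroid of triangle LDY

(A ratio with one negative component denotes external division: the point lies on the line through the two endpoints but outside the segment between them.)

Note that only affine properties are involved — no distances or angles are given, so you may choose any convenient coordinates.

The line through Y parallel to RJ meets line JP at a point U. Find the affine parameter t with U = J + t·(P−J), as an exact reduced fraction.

Work in coordinates with Y = (0, 0), J = (1, 0), P = (0, 1), L = (3, 5).
1. E lies on line JP with JE:EP = 1:(-3) ⇒ E = (3/2, -1/2)
2. D is where the line through Y parallel to EL meets line PL ⇒ D = (3/7, 11/7)
3. R is the centroid of triangle LDY ⇒ R = (8/7, 46/21)
through Y parallel to RJ: direction (-1/7, -46/21); meets JP at U = (3/49, 46/49)
U = J + t·(P−J) with t = 46/49

t = 46/49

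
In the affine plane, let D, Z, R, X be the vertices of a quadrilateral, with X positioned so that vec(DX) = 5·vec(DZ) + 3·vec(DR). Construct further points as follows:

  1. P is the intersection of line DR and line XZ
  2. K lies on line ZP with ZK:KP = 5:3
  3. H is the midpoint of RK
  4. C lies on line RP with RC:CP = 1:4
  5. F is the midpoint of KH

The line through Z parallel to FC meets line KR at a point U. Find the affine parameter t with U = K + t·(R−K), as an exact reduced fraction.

Work in coordinates with D = (0, 0), Z = (1, 0), R = (0, 1), X = (5, 3).
1. P is the intersection of line DR and line XZ ⇒ P = (0, -3/4)
2. K lies on line ZP with ZK:KP = 5:3 ⇒ K = (3/8, -15/32)
3. H is the midpoint of RK ⇒ H = (3/16, 17/64)
4. C lies on line RP with RC:CP = 1:4 ⇒ C = (0, 13/20)
5. F is the midpoint of KH ⇒ F = (9/32, -13/128)
through Z parallel to FC: direction (-9/32, 481/640); meets KR at U = (-43/32, 2405/384)
U = K + t·(R−K) with t = 55/12

t = 55/12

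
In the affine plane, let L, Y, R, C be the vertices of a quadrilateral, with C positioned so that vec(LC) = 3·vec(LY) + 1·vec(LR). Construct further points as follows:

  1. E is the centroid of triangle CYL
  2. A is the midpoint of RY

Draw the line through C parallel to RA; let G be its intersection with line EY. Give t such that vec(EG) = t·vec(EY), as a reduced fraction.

t = -7/2

Work in coordinates with L = (0, 0), Y = (1, 0), R = (0, 1), C = (3, 1).
1. E is the centroid of triangle CYL ⇒ E = (4/3, 1/3)
2. A is the midpoint of RY ⇒ A = (1/2, 1/2)
through C parallel to RA: direction (1/2, -1/2); meets EY at G = (5/2, 3/2)
G = E + t·(Y−E) with t = -7/2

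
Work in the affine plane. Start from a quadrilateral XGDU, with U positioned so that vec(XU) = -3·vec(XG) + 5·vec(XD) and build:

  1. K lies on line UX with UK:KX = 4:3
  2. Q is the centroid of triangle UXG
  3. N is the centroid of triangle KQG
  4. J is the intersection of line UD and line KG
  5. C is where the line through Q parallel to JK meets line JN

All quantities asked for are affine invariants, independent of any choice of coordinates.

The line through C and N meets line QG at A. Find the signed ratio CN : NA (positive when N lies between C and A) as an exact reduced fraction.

Work in coordinates with X = (0, 0), G = (1, 0), D = (0, 1), U = (-3, 5).
1. K lies on line UX with UK:KX = 4:3 ⇒ K = (-9/7, 15/7)
2. Q is the centroid of triangle UXG ⇒ Q = (-2/3, 5/3)
3. N is the centroid of triangle KQG ⇒ N = (-20/63, 80/63)
4. J is the intersection of line UD and line KG ⇒ J = (3/19, 15/19)
5. C is where the line through Q parallel to JK meets line JN ⇒ C = (-506/399, 890/399)
line CN meets QG at A = (-29/6, 35/6)
N = C + t·(A−C) with t = -4/15, so CN:NA = -4/15:19/15

CN:NA = -4/19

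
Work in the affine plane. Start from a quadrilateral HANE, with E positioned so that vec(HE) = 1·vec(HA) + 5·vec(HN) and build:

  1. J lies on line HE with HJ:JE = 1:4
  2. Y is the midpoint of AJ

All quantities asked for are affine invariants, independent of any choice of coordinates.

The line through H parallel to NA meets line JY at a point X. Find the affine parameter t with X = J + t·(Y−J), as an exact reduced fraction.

Work in coordinates with H = (0, 0), A = (1, 0), N = (0, 1), E = (1, 5).
1. J lies on line HE with HJ:JE = 1:4 ⇒ J = (1/5, 1)
2. Y is the midpoint of AJ ⇒ Y = (3/5, 1/2)
through H parallel to NA: direction (1, -1); meets JY at X = (5, -5)
X = J + t·(Y−J) with t = 12

t = 12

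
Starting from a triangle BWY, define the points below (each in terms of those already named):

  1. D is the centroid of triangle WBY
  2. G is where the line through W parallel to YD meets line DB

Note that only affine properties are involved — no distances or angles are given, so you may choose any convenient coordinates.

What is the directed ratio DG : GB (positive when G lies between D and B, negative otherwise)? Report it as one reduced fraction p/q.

DG:GB = -1/2

Work in coordinates with B = (0, 0), W = (1, 0), Y = (0, 1).
1. D is the centroid of triangle WBY ⇒ D = (1/3, 1/3)
2. G is where the line through W parallel to YD meets line DB ⇒ G = (2/3, 2/3)
G = D + t·(B−D) with t = -1, so DG:GB = t:(1−t) = -1:2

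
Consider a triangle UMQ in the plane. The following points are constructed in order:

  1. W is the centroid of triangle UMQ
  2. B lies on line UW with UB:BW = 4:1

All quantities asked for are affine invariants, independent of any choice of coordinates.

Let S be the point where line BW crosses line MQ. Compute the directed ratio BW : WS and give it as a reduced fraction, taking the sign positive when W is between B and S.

BW:WS = 2/5

Set U = (0, 0), M = (1, 0), Q = (0, 1); any affine frame gives the same invariant.
1. W is the centroid of triangle UMQ ⇒ W = (1/3, 1/3)
2. B lies on line UW with UB:BW = 4:1 ⇒ B = (4/15, 4/15)
line BW meets MQ at S = (1/2, 1/2)
W = B + t·(S−B) with t = 2/7, so BW:WS = 2/7:5/7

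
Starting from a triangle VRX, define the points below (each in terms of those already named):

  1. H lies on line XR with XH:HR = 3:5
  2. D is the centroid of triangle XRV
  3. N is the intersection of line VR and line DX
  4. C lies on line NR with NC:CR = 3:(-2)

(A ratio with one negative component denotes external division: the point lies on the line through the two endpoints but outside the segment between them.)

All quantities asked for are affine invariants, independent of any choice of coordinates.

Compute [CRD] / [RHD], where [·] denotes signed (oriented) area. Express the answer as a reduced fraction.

Work in coordinates with V = (0, 0), R = (1, 0), X = (0, 1).
1. H lies on line XR with XH:HR = 3:5 ⇒ H = (3/8, 5/8)
2. D is the centroid of triangle XRV ⇒ D = (1/3, 1/3)
3. N is the intersection of line VR and line DX ⇒ N = (1/2, 0)
4. C lies on line NR with NC:CR = 3:(-2) ⇒ C = (2, 0)
2·[CRD] = -1/3, 2·[RHD] = 5/24
[CRD]:[RHD] = -1/3:5/24 = -8/5

[CRD]:[RHD] = -8/5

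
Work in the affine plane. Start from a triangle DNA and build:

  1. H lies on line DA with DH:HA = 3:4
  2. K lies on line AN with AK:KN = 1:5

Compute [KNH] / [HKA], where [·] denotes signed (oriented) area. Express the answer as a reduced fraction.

Set D = (0, 0), N = (1, 0), A = (0, 1); any affine frame gives the same invariant.
1. H lies on line DA with DH:HA = 3:4 ⇒ H = (0, 3/7)
2. K lies on line AN with AK:KN = 1:5 ⇒ K = (1/6, 5/6)
2·[KNH] = -10/21, 2·[HKA] = 2/21
[KNH]:[HKA] = -10/21:2/21 = -5

[KNH]:[HKA] = -5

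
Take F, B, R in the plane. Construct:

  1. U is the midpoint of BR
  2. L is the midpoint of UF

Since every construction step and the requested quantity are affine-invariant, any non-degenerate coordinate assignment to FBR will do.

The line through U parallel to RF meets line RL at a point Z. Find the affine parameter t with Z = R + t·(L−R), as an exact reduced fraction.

Set F = (0, 0), B = (1, 0), R = (0, 1); any affine frame gives the same invariant.
1. U is the midpoint of BR ⇒ U = (1/2, 1/2)
2. L is the midpoint of UF ⇒ L = (1/4, 1/4)
through U parallel to RF: direction (0, -1); meets RL at Z = (1/2, -1/2)
Z = R + t·(L−R) with t = 2

t = 2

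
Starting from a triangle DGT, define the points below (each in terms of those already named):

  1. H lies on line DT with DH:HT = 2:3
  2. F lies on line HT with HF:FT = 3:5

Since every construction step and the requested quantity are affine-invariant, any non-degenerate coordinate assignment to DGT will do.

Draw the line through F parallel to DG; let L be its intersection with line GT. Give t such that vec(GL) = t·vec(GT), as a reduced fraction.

Work in coordinates with D = (0, 0), G = (1, 0), T = (0, 1).
1. H lies on line DT with DH:HT = 2:3 ⇒ H = (0, 2/5)
2. F lies on line HT with HF:FT = 3:5 ⇒ F = (0, 5/8)
through F parallel to DG: direction (1, 0); meets GT at L = (3/8, 5/8)
L = G + t·(T−G) with t = 5/8

t = 5/8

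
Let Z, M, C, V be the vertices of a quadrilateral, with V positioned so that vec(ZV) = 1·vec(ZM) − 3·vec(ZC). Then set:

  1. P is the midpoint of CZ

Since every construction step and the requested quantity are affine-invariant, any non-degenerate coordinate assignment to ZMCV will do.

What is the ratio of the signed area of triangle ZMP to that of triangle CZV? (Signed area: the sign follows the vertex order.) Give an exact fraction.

Assign Z = (0, 0), M = (1, 0), C = (0, 1), V = (1, -3) — the answer is frame-independent, so this choice is without loss of generality.
1. P is the midpoint of CZ ⇒ P = (0, 1/2)
2·[ZMP] = 1/2, 2·[CZV] = 1
[ZMP]:[CZV] = 1/2:1 = 1/2

[ZMP]:[CZV] = 1/2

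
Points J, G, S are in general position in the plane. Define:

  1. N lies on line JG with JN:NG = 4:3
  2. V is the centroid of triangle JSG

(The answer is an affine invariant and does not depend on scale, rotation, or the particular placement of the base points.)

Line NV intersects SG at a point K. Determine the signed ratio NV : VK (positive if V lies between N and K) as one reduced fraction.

Assign J = (0, 0), G = (1, 0), S = (0, 1) — the answer is frame-independent, so this choice is without loss of generality.
1. N lies on line JG with JN:NG = 4:3 ⇒ N = (4/7, 0)
2. V is the centroid of triangle JSG ⇒ V = (1/3, 1/3)
line NV meets SG at K = (-1/2, 3/2)
V = N + t·(K−N) with t = 2/9, so NV:VK = 2/9:7/9

NV:VK = 2/7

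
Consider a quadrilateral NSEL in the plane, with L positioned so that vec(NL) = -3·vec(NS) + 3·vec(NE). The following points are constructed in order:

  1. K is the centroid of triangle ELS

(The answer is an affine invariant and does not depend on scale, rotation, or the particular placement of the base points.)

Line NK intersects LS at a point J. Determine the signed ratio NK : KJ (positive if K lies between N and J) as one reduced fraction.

Assign N = (0, 0), S = (1, 0), E = (0, 1), L = (-3, 3) — the answer is frame-independent, so this choice is without loss of generality.
1. K is the centroid of triangle ELS ⇒ K = (-2/3, 4/3)
line NK meets LS at J = (-3/5, 6/5)
K = N + t·(J−N) with t = 10/9, so NK:KJ = 10/9:-1/9

NK:KJ = -10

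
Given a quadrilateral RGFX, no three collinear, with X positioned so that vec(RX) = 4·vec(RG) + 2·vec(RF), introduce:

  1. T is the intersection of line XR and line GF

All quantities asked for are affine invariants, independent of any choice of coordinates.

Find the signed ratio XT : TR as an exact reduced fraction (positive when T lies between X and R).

XT:TR = 5

Assign R = (0, 0), G = (1, 0), F = (0, 1), X = (4, 2) — the answer is frame-independent, so this choice is without loss of generality.
1. T is the intersection of line XR and line GF ⇒ T = (2/3, 1/3)
T = X + t·(R−X) with t = 5/6, so XT:TR = t:(1−t) = 5/6:1/6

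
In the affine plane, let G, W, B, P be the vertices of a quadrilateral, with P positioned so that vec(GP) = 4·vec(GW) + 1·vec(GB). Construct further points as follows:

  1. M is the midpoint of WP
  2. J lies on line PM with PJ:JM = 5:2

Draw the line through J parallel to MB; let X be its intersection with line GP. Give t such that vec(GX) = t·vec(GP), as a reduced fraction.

t = 43/63

Choose coordinates G = (0, 0), W = (1, 0), B = (0, 1), P = (4, 1).
1. M is the midpoint of WP ⇒ M = (5/2, 1/2)
2. J lies on line PM with PJ:JM = 5:2 ⇒ J = (41/14, 9/14)
through J parallel to MB: direction (-5/2, 1/2); meets GP at X = (172/63, 43/63)
X = G + t·(P−G) with t = 43/63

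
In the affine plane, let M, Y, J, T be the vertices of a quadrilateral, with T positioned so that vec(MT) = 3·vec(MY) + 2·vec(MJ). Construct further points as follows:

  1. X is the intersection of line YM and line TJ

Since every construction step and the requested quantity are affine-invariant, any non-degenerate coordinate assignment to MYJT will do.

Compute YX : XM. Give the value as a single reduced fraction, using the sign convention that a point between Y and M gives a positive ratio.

YX:XM = -4/3

Work in coordinates with M = (0, 0), Y = (1, 0), J = (0, 1), T = (3, 2).
1. X is the intersection of line YM and line TJ ⇒ X = (-3, 0)
X = Y + t·(M−Y) with t = 4, so YX:XM = t:(1−t) = 4:-3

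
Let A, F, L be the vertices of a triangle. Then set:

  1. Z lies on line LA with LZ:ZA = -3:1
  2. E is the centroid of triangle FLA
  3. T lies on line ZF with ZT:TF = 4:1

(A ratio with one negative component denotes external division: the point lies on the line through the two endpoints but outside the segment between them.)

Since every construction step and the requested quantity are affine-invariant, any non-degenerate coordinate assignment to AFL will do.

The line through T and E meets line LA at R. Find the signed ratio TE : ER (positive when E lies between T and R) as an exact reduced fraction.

Choose coordinates A = (0, 0), F = (1, 0), L = (0, 1).
1. Z lies on line LA with LZ:ZA = -3:1 ⇒ Z = (0, -1/2)
2. E is the centroid of triangle FLA ⇒ E = (1/3, 1/3)
3. T lies on line ZF with ZT:TF = 4:1 ⇒ T = (4/5, -1/10)
line TE meets LA at R = (0, 9/14)
E = T + t·(R−T) with t = 7/12, so TE:ER = 7/12:5/12

TE:ER = 7/5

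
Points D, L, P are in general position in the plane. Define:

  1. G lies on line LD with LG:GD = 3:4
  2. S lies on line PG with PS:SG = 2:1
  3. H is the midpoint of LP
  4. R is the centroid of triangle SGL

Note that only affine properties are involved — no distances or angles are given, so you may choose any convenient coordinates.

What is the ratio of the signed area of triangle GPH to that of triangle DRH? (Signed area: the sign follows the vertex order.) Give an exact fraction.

Choose coordinates D = (0, 0), L = (1, 0), P = (0, 1).
1. G lies on line LD with LG:GD = 3:4 ⇒ G = (4/7, 0)
2. S lies on line PG with PS:SG = 2:1 ⇒ S = (8/21, 1/3)
3. H is the midpoint of LP ⇒ H = (1/2, 1/2)
4. R is the centroid of triangle SGL ⇒ R = (41/63, 1/9)
2·[GPH] = -3/14, 2·[DRH] = 17/63
[GPH]:[DRH] = -3/14:17/63 = -27/34

[GPH]:[DRH] = -27/34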